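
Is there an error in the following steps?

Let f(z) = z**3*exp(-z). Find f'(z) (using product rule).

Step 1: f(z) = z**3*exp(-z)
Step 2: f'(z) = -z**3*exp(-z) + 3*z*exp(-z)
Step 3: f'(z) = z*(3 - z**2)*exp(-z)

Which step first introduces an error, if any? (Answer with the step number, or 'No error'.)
Step 2

Step 2 is incorrect due to a wrong exponent.
The step shows: -z**3*exp(-z) + 3*z*exp(-z)
The correct value should be: -z**3*exp(-z) + 3*z**2*exp(-z)

Explanation: The exponent 2 on z was incorrectly written as 1: the term 3*z**2*exp(-z) was incorrectly written as 3*z*exp(-z)
The later steps are derived from this incorrect expression, so the error originates in Step 2.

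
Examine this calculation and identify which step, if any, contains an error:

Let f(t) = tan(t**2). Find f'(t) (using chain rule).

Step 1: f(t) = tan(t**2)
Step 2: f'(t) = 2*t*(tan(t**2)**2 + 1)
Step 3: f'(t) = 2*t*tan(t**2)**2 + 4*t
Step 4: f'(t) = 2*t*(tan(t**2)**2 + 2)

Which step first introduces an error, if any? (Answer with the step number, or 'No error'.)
Step 3

Step 3 is incorrect due to a wrong coefficient.
The step shows: 2*t*tan(t**2)**2 + 4*t
The correct value should be: 2*t*tan(t**2)**2 + 2*t

Explanation: The coefficient 2 was incorrectly written as 4: the term 2*t was incorrectly written as 4*t
The later steps are derived from this incorrect expression, so the error originates in Step 3.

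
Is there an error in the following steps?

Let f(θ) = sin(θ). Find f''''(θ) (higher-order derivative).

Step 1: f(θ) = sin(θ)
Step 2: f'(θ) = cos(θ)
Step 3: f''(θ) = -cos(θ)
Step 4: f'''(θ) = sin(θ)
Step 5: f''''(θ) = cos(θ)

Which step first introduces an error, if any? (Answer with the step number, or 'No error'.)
Step 3

Step 3 is incorrect due to a wrong trig function.
The step shows: -cos(θ)
The correct value should be: -sin(θ)

Explanation: sin(θ) was incorrectly written as cos(θ): the term -sin(θ) was incorrectly written as -cos(θ)
The later steps are derived from this incorrect expression, so the error originates in Step 3.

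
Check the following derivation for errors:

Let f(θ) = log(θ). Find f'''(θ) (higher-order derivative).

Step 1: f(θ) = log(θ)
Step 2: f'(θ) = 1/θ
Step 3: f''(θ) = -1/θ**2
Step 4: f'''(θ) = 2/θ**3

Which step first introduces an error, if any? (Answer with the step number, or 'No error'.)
No error

All steps in this derivation are correct.
The final answer f'''(θ) = 2/θ**3 is valid.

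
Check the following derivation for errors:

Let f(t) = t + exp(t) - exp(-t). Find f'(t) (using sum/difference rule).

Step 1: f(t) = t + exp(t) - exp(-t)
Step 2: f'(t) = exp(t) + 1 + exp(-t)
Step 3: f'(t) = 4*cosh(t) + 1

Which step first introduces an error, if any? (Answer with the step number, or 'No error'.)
Step 3

Step 3 is incorrect due to a wrong coefficient.
The step shows: 4*cosh(t) + 1
The correct value should be: 2*cosh(t) + 1

Explanation: The coefficient 2 was incorrectly written as 4: the term 2*cosh(t) was incorrectly written as 4*cosh(t)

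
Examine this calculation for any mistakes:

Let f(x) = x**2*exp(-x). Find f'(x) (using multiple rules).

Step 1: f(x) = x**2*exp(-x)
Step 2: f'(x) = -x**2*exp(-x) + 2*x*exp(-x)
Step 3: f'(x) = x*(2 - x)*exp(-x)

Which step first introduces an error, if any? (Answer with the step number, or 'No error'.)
No error

All steps in this derivation are correct.
The final answer f'(x) = x*(2 - x)*exp(-x) is valid.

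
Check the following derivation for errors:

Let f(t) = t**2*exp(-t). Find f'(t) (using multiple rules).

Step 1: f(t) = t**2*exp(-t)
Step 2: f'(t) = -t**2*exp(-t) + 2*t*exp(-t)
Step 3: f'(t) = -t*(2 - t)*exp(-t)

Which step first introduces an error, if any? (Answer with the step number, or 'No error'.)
Step 3

Step 3 is incorrect due to a sign flip.
The step shows: -t*(2 - t)*exp(-t)
The correct value should be: t*(2 - t)*exp(-t)

Explanation: The sign of the whole expression was flipped: the term t*(2 - t)*exp(-t) was incorrectly written as -t*(2 - t)*exp(-t)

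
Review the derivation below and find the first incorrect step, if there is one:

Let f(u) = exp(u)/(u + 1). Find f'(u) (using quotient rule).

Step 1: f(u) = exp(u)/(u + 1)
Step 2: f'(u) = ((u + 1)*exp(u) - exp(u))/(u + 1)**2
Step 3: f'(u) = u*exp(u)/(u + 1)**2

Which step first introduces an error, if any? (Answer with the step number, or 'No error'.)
No error

All steps in this derivation are correct.
The final answer f'(u) = u*exp(u)/(u + 1)**2 is valid.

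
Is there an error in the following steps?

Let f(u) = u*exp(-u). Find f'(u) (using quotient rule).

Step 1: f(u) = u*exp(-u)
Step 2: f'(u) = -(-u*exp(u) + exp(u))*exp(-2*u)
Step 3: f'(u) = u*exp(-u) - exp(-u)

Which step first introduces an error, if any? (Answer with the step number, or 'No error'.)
Step 2

Step 2 is incorrect due to a sign flip.
The step shows: -(-u*exp(u) + exp(u))*exp(-2*u)
The correct value should be: (-u*exp(u) + exp(u))*exp(-2*u)

Explanation: The sign of the whole expression was flipped: the term (-u*exp(u) + exp(u))*exp(-2*u) was incorrectly written as -(-u*exp(u) + exp(u))*exp(-2*u)
The later steps are derived from this incorrect expression, so the error originates in Step 2.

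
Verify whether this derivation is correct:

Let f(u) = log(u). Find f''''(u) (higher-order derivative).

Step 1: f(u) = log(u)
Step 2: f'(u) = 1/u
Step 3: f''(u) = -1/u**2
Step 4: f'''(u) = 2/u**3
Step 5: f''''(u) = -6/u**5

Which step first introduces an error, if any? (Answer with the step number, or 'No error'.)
Step 5

Step 5 is incorrect due to a wrong exponent.
The step shows: -6/u**5
The correct value should be: -6/u**4

Explanation: The exponent -4 on u was incorrectly written as -5: the term -6/u**4 was incorrectly written as -6/u**5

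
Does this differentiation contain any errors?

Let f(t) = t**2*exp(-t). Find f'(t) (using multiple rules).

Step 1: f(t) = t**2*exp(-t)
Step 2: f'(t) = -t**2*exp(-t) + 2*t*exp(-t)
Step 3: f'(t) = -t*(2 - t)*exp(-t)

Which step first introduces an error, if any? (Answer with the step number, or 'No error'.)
Step 3

Step 3 is incorrect due to a sign flip.
The step shows: -t*(2 - t)*exp(-t)
The correct value should be: t*(2 - t)*exp(-t)

Explanation: The sign of the whole expression was flipped: the term t*(2 - t)*exp(-t) was incorrectly written as -t*(2 - t)*exp(-t)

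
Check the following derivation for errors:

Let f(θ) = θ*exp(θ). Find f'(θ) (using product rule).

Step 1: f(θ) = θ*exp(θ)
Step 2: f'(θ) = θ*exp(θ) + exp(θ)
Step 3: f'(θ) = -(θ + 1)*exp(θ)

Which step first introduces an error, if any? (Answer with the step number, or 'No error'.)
Step 3

Step 3 is incorrect due to a sign flip.
The step shows: -(θ + 1)*exp(θ)
The correct value should be: (θ + 1)*exp(θ)

Explanation: The sign of the whole expression was flipped: the term (θ + 1)*exp(θ) was incorrectly written as -(θ + 1)*exp(θ)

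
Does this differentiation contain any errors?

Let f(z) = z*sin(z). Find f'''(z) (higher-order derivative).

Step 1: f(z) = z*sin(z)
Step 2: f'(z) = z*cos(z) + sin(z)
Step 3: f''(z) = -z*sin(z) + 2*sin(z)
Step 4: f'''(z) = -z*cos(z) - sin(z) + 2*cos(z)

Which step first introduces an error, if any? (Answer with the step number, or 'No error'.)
Step 3

Step 3 is incorrect due to a wrong trig function.
The step shows: -z*sin(z) + 2*sin(z)
The correct value should be: -z*sin(z) + 2*cos(z)

Explanation: cos(z) was incorrectly written as sin(z): the term 2*cos(z) was incorrectly written as 2*sin(z)
The later steps are derived from this incorrect expression, so the error originates in Step 3.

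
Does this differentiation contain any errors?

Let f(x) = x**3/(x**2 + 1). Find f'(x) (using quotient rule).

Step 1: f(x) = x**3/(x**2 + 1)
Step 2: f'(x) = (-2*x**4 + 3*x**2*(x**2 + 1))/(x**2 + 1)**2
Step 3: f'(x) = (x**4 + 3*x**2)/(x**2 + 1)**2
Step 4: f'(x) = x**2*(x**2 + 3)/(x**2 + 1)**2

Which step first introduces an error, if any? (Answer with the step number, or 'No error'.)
No error

All steps in this derivation are correct.
The final answer f'(x) = x**2*(x**2 + 3)/(x**2 + 1)**2 is valid.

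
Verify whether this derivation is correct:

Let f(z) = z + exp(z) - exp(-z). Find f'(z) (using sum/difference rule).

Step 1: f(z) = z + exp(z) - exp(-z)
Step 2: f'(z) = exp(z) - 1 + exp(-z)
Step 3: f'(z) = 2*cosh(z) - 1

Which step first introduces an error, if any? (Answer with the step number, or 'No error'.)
Step 2

Step 2 is incorrect due to a sign flip.
The step shows: exp(z) - 1 + exp(-z)
The correct value should be: exp(z) + 1 + exp(-z)

Explanation: The sign of one term was flipped: the term 1 was incorrectly written as -1
The later steps are derived from this incorrect expression, so the error originates in Step 2.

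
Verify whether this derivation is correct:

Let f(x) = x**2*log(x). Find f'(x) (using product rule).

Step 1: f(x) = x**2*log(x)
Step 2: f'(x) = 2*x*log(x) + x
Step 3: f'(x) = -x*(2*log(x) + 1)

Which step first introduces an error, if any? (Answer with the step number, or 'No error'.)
Step 3

Step 3 is incorrect due to a sign flip.
The step shows: -x*(2*log(x) + 1)
The correct value should be: x*(2*log(x) + 1)

Explanation: The sign of the whole expression was flipped: the term x*(2*log(x) + 1) was incorrectly written as -x*(2*log(x) + 1)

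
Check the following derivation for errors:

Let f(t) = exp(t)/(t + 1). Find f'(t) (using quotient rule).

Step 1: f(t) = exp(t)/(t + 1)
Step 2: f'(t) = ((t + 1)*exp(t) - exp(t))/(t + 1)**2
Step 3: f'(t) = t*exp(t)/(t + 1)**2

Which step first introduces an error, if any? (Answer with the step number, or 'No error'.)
No error

All steps in this derivation are correct.
The final answer f'(t) = t*exp(t)/(t + 1)**2 is valid.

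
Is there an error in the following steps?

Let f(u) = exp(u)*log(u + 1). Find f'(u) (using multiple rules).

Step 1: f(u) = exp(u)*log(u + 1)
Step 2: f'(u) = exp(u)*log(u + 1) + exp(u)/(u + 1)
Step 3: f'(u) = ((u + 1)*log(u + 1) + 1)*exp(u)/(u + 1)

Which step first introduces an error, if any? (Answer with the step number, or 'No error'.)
No error

All steps in this derivation are correct.
The final answer f'(u) = ((u + 1)*log(u + 1) + 1)*exp(u)/(u + 1) is valid.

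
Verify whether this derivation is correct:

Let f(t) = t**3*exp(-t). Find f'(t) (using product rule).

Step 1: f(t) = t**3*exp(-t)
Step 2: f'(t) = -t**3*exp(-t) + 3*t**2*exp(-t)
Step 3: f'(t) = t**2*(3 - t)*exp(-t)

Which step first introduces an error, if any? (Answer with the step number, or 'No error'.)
No error

All steps in this derivation are correct.
The final answer f'(t) = t**2*(3 - t)*exp(-t) is valid.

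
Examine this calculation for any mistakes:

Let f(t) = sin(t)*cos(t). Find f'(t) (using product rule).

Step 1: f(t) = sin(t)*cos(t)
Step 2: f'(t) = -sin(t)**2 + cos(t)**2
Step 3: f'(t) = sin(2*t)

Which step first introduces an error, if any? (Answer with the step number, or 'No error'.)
Step 3

Step 3 is incorrect due to a wrong trig function.
The step shows: sin(2*t)
The correct value should be: cos(2*t)

Explanation: cos(2*t) was incorrectly written as sin(2*t): the term cos(2*t) was incorrectly written as sin(2*t)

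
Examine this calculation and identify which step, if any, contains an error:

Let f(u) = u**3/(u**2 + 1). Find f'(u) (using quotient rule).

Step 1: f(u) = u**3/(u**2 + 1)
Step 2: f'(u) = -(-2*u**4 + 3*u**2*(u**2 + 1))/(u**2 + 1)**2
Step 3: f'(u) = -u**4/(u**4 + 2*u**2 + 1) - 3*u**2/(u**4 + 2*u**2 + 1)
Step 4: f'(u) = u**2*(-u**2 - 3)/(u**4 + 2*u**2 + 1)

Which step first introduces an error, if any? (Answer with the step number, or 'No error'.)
Step 2

Step 2 is incorrect due to a sign flip.
The step shows: -(-2*u**4 + 3*u**2*(u**2 + 1))/(u**2 + 1)**2
The correct value should be: (-2*u**4 + 3*u**2*(u**2 + 1))/(u**2 + 1)**2

Explanation: The sign of the whole expression was flipped: the term (-2*u**4 + 3*u**2*(u**2 + 1))/(u**2 + 1)**2 was incorrectly written as -(-2*u**4 + 3*u**2*(u**2 + 1))/(u**2 + 1)**2
The later steps are derived from this incorrect expression, so the error originates in Step 2.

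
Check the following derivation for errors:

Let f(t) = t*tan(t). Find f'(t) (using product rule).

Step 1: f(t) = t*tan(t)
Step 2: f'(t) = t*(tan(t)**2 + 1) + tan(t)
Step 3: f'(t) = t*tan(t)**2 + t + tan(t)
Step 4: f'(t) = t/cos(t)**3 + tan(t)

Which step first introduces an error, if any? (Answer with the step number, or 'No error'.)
Step 4

Step 4 is incorrect due to a wrong exponent.
The step shows: t/cos(t)**3 + tan(t)
The correct value should be: t/cos(t)**2 + tan(t)

Explanation: The exponent -2 on cos(t) was incorrectly written as -3: the term t/cos(t)**2 was incorrectly written as t/cos(t)**3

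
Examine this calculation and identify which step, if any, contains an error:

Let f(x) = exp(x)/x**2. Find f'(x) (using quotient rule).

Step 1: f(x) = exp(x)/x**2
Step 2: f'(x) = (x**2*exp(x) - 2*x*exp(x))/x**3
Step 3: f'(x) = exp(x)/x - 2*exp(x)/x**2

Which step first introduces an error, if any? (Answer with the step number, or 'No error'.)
Step 2

Step 2 is incorrect due to a wrong exponent.
The step shows: (x**2*exp(x) - 2*x*exp(x))/x**3
The correct value should be: (x**2*exp(x) - 2*x*exp(x))/x**4

Explanation: The exponent -4 on x was incorrectly written as -3: the term (x**2*exp(x) - 2*x*exp(x))/x**4 was incorrectly written as (x**2*exp(x) - 2*x*exp(x))/x**3
The later steps are derived from this incorrect expression, so the error originates in Step 2.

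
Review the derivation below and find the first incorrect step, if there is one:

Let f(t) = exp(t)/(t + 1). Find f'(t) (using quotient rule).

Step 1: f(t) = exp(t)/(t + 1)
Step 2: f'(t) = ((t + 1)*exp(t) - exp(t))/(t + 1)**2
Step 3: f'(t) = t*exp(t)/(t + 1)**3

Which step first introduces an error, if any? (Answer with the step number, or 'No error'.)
Step 3

Step 3 is incorrect due to a wrong exponent.
The step shows: t*exp(t)/(t + 1)**3
The correct value should be: t*exp(t)/(t + 1)**2

Explanation: The exponent -2 on t + 1 was incorrectly written as -3: the term t*exp(t)/(t + 1)**2 was incorrectly written as t*exp(t)/(t + 1)**3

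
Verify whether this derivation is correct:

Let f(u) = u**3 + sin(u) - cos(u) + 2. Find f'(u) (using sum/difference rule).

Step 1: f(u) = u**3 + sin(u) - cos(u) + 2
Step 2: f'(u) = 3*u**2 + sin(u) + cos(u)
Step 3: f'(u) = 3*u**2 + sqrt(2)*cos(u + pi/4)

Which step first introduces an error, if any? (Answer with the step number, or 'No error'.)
Step 3

Step 3 is incorrect due to a wrong trig function.
The step shows: 3*u**2 + sqrt(2)*cos(u + pi/4)
The correct value should be: 3*u**2 + sqrt(2)*sin(u + pi/4)

Explanation: sin(u + pi/4) was incorrectly written as cos(u + pi/4): the term sqrt(2)*sin(u + pi/4) was incorrectly written as sqrt(2)*cos(u + pi/4)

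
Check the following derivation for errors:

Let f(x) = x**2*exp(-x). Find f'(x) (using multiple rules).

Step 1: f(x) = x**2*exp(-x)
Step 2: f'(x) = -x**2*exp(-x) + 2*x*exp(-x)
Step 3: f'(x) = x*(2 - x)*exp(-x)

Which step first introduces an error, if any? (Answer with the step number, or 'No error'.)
No error

All steps in this derivation are correct.
The final answer f'(x) = x*(2 - x)*exp(-x) is valid.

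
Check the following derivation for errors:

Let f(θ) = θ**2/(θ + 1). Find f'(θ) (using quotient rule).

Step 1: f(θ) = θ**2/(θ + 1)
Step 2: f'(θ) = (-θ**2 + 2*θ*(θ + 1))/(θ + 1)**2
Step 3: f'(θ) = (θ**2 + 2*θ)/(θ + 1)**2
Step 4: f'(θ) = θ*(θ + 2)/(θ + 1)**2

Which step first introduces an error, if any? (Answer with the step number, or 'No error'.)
No error

All steps in this derivation are correct.
The final answer f'(θ) = θ*(θ + 2)/(θ + 1)**2 is valid.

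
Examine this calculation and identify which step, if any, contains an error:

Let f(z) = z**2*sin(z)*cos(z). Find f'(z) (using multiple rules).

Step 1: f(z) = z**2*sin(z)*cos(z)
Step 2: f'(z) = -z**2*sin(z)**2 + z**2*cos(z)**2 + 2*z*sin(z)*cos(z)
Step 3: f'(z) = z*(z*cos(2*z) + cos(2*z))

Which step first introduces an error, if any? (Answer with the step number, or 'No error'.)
Step 3

Step 3 is incorrect due to a wrong trig function.
The step shows: z*(z*cos(2*z) + cos(2*z))
The correct value should be: z*(z*cos(2*z) + sin(2*z))

Explanation: sin(2*z) was incorrectly written as cos(2*z): the term z*(z*cos(2*z) + sin(2*z)) was incorrectly written as z*(z*cos(2*z) + cos(2*z))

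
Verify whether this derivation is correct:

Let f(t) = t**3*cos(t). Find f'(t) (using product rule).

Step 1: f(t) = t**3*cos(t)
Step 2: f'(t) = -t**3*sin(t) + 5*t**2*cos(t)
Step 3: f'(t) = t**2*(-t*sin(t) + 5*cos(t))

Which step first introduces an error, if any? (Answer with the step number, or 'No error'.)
Step 2

Step 2 is incorrect due to a wrong coefficient.
The step shows: -t**3*sin(t) + 5*t**2*cos(t)
The correct value should be: -t**3*sin(t) + 3*t**2*cos(t)

Explanation: The coefficient 3 was incorrectly written as 5: the term 3*t**2*cos(t) was incorrectly written as 5*t**2*cos(t)
The later steps are derived from this incorrect expression, so the error originates in Step 2.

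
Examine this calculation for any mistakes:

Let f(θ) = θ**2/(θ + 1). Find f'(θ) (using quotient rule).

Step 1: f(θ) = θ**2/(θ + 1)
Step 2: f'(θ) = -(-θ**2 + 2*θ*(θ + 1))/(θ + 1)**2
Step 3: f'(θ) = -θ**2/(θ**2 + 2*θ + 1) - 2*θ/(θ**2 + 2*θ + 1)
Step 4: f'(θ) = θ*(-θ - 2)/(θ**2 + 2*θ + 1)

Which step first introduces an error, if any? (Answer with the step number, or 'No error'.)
Step 2

Step 2 is incorrect due to a sign flip.
The step shows: -(-θ**2 + 2*θ*(θ + 1))/(θ + 1)**2
The correct value should be: (-θ**2 + 2*θ*(θ + 1))/(θ + 1)**2

Explanation: The sign of the whole expression was flipped: the term (-θ**2 + 2*θ*(θ + 1))/(θ + 1)**2 was incorrectly written as -(-θ**2 + 2*θ*(θ + 1))/(θ + 1)**2
The later steps are derived from this incorrect expression, so the error originates in Step 2.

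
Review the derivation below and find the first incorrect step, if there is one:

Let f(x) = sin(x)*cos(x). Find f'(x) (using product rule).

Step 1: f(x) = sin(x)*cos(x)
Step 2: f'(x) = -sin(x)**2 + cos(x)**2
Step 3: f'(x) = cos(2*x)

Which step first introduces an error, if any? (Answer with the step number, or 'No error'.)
No error

All steps in this derivation are correct.
The final answer f'(x) = cos(2*x) is valid.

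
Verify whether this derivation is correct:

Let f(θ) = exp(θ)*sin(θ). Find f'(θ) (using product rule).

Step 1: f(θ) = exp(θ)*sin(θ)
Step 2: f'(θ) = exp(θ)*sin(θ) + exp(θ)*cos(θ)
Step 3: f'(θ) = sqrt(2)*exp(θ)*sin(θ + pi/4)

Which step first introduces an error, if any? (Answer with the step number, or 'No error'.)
No error

All steps in this derivation are correct.
The final answer f'(θ) = sqrt(2)*exp(θ)*sin(θ + pi/4) is valid.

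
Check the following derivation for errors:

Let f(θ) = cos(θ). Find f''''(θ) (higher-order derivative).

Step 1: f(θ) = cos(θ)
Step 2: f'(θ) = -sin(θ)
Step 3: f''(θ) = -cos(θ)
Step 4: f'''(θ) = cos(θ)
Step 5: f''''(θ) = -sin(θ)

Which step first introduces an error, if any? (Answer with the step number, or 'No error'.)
Step 4

Step 4 is incorrect due to a wrong trig function.
The step shows: cos(θ)
The correct value should be: sin(θ)

Explanation: sin(θ) was incorrectly written as cos(θ): the term sin(θ) was incorrectly written as cos(θ)
The later steps are derived from this incorrect expression, so the error originates in Step 4.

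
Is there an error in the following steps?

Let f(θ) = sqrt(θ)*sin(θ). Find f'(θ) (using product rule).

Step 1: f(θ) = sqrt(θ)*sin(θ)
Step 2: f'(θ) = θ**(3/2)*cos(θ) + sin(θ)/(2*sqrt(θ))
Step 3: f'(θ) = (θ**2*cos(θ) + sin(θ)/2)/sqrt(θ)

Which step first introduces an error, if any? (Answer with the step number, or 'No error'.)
Step 2

Step 2 is incorrect due to a wrong exponent.
The step shows: θ**(3/2)*cos(θ) + sin(θ)/(2*sqrt(θ))
The correct value should be: sqrt(θ)*cos(θ) + sin(θ)/(2*sqrt(θ))

Explanation: The exponent 1/2 on θ was incorrectly written as 3/2: the term sqrt(θ)*cos(θ) was incorrectly written as θ**(3/2)*cos(θ)
The later steps are derived from this incorrect expression, so the error originates in Step 2.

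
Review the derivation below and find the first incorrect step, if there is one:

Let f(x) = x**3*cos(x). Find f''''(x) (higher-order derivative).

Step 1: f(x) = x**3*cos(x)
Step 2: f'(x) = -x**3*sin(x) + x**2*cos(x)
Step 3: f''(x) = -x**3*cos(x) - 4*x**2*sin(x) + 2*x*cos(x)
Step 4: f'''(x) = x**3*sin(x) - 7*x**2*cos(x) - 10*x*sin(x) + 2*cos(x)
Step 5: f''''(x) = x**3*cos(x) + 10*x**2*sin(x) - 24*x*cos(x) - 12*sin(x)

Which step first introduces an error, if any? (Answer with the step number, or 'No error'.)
Step 2

Step 2 is incorrect due to a wrong coefficient.
The step shows: -x**3*sin(x) + x**2*cos(x)
The correct value should be: -x**3*sin(x) + 3*x**2*cos(x)

Explanation: The coefficient 3 was incorrectly written as 1: the term 3*x**2*cos(x) was incorrectly written as x**2*cos(x)
The later steps are derived from this incorrect expression, so the error originates in Step 2.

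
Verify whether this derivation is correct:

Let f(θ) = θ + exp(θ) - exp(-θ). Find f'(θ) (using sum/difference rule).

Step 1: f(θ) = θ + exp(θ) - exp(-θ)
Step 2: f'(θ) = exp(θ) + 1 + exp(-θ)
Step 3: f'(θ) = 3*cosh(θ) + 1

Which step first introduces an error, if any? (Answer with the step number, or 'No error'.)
Step 3

Step 3 is incorrect due to a wrong coefficient.
The step shows: 3*cosh(θ) + 1
The correct value should be: 2*cosh(θ) + 1

Explanation: The coefficient 2 was incorrectly written as 3: the term 2*cosh(θ) was incorrectly written as 3*cosh(θ)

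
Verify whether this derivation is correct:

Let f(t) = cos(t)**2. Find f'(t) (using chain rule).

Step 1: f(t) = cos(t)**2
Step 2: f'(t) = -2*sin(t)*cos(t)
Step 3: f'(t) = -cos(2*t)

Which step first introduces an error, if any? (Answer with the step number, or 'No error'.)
Step 3

Step 3 is incorrect due to a wrong trig function.
The step shows: -cos(2*t)
The correct value should be: -sin(2*t)

Explanation: sin(2*t) was incorrectly written as cos(2*t): the term -sin(2*t) was incorrectly written as -cos(2*t)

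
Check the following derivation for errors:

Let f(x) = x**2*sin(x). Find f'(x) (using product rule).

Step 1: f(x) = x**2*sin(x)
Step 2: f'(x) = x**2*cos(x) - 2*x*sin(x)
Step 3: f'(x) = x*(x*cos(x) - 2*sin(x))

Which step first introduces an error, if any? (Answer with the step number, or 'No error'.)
Step 2

Step 2 is incorrect due to a sign flip.
The step shows: x**2*cos(x) - 2*x*sin(x)
The correct value should be: x**2*cos(x) + 2*x*sin(x)

Explanation: The sign of one term was flipped: the term 2*x*sin(x) was incorrectly written as -2*x*sin(x)
The later steps are derived from this incorrect expression, so the error originates in Step 2.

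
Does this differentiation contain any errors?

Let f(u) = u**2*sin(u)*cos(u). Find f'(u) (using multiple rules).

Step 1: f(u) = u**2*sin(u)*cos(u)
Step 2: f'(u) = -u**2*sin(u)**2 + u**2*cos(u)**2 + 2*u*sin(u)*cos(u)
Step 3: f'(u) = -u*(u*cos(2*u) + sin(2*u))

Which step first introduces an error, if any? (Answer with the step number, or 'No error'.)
Step 3

Step 3 is incorrect due to a sign flip.
The step shows: -u*(u*cos(2*u) + sin(2*u))
The correct value should be: u*(u*cos(2*u) + sin(2*u))

Explanation: The sign of the whole expression was flipped: the term u*(u*cos(2*u) + sin(2*u)) was incorrectly written as -u*(u*cos(2*u) + sin(2*u))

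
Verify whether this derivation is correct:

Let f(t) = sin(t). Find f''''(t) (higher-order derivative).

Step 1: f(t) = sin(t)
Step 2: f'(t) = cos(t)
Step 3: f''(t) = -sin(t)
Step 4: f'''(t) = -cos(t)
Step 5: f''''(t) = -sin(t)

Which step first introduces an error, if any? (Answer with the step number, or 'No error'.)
Step 5

Step 5 is incorrect due to a sign flip.
The step shows: -sin(t)
The correct value should be: sin(t)

Explanation: The sign of the whole expression was flipped: the term sin(t) was incorrectly written as -sin(t)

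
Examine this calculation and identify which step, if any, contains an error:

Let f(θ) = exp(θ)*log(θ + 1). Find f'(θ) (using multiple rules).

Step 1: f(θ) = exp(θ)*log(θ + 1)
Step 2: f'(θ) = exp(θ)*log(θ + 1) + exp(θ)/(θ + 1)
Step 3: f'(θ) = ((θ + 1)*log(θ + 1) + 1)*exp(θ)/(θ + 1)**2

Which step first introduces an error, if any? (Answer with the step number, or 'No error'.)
Step 3

Step 3 is incorrect due to a wrong exponent.
The step shows: ((θ + 1)*log(θ + 1) + 1)*exp(θ)/(θ + 1)**2
The correct value should be: ((θ + 1)*log(θ + 1) + 1)*exp(θ)/(θ + 1)

Explanation: The exponent -1 on θ + 1 was incorrectly written as -2: the term ((θ + 1)*log(θ + 1) + 1)*exp(θ)/(θ + 1) was incorrectly written as ((θ + 1)*log(θ + 1) + 1)*exp(θ)/(θ + 1)**2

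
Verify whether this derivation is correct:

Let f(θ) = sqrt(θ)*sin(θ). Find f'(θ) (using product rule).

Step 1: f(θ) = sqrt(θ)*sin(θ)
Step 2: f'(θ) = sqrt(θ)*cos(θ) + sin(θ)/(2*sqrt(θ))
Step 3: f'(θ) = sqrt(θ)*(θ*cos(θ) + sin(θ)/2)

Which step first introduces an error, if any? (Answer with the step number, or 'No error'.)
Step 3

Step 3 is incorrect due to a wrong exponent.
The step shows: sqrt(θ)*(θ*cos(θ) + sin(θ)/2)
The correct value should be: (θ*cos(θ) + sin(θ)/2)/sqrt(θ)

Explanation: The exponent -1/2 on θ was incorrectly written as 1/2: the term (θ*cos(θ) + sin(θ)/2)/sqrt(θ) was incorrectly written as sqrt(θ)*(θ*cos(θ) + sin(θ)/2)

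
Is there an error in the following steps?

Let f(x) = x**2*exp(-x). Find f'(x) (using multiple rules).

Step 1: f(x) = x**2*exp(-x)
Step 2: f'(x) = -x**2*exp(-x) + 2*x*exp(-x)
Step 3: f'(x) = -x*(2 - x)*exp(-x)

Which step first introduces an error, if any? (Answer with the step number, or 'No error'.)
Step 3

Step 3 is incorrect due to a sign flip.
The step shows: -x*(2 - x)*exp(-x)
The correct value should be: x*(2 - x)*exp(-x)

Explanation: The sign of the whole expression was flipped: the term x*(2 - x)*exp(-x) was incorrectly written as -x*(2 - x)*exp(-x)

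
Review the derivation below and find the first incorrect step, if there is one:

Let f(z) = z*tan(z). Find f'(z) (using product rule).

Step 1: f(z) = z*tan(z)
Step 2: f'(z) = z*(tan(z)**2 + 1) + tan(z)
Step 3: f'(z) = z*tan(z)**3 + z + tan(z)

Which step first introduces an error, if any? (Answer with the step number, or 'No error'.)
Step 3

Step 3 is incorrect due to a wrong exponent.
The step shows: z*tan(z)**3 + z + tan(z)
The correct value should be: z*tan(z)**2 + z + tan(z)

Explanation: The exponent 2 on tan(z) was incorrectly written as 3: the term z*tan(z)**2 was incorrectly written as z*tan(z)**3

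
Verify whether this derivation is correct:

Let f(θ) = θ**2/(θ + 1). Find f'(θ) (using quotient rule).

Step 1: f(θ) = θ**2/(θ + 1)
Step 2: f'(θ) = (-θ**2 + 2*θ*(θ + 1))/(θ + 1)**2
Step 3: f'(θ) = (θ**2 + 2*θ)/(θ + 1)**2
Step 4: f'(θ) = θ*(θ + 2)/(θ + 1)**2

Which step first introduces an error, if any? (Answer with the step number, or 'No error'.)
No error

All steps in this derivation are correct.
The final answer f'(θ) = θ*(θ + 2)/(θ + 1)**2 is valid.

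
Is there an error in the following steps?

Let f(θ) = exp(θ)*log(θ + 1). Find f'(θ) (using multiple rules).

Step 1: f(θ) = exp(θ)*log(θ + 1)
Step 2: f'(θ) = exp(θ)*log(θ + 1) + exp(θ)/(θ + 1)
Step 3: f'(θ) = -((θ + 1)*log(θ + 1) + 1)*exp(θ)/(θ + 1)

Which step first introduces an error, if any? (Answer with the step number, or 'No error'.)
Step 3

Step 3 is incorrect due to a sign flip.
The step shows: -((θ + 1)*log(θ + 1) + 1)*exp(θ)/(θ + 1)
The correct value should be: ((θ + 1)*log(θ + 1) + 1)*exp(θ)/(θ + 1)

Explanation: The sign of the whole expression was flipped: the term ((θ + 1)*log(θ + 1) + 1)*exp(θ)/(θ + 1) was incorrectly written as -((θ + 1)*log(θ + 1) + 1)*exp(θ)/(θ + 1)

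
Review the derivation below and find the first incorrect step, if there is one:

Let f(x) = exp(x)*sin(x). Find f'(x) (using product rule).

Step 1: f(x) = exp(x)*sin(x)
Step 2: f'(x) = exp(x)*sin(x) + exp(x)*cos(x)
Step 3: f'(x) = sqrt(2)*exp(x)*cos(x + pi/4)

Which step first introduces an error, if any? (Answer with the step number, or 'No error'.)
Step 3

Step 3 is incorrect due to a wrong trig function.
The step shows: sqrt(2)*exp(x)*cos(x + pi/4)
The correct value should be: sqrt(2)*exp(x)*sin(x + pi/4)

Explanation: sin(x + pi/4) was incorrectly written as cos(x + pi/4): the term sqrt(2)*exp(x)*sin(x + pi/4) was incorrectly written as sqrt(2)*exp(x)*cos(x + pi/4)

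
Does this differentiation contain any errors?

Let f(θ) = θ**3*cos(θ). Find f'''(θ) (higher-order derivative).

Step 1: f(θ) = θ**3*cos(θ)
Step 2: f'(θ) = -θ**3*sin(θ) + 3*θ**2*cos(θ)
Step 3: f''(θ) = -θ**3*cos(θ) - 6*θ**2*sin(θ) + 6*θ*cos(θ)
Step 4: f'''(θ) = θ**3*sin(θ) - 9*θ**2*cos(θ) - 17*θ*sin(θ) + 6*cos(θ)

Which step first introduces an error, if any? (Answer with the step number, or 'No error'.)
Step 4

Step 4 is incorrect due to a wrong coefficient.
The step shows: θ**3*sin(θ) - 9*θ**2*cos(θ) - 17*θ*sin(θ) + 6*cos(θ)
The correct value should be: θ**3*sin(θ) - 9*θ**2*cos(θ) - 18*θ*sin(θ) + 6*cos(θ)

Explanation: The coefficient -18 was incorrectly written as -17: the term -18*θ*sin(θ) was incorrectly written as -17*θ*sin(θ)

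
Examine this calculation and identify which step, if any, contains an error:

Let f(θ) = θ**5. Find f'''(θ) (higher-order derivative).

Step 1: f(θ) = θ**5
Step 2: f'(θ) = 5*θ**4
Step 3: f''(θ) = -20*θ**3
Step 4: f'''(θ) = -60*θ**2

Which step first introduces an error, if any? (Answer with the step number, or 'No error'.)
Step 3

Step 3 is incorrect due to a sign flip.
The step shows: -20*θ**3
The correct value should be: 20*θ**3

Explanation: The sign of the whole expression was flipped: the term 20*θ**3 was incorrectly written as -20*θ**3
The later steps are derived from this incorrect expression, so the error originates in Step 3.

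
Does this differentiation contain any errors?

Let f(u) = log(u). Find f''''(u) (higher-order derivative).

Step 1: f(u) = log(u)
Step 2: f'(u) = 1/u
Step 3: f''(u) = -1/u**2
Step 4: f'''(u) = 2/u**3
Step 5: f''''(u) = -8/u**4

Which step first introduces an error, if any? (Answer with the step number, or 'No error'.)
Step 5

Step 5 is incorrect due to a wrong coefficient.
The step shows: -8/u**4
The correct value should be: -6/u**4

Explanation: The coefficient -6 was incorrectly written as -8: the term -6/u**4 was incorrectly written as -8/u**4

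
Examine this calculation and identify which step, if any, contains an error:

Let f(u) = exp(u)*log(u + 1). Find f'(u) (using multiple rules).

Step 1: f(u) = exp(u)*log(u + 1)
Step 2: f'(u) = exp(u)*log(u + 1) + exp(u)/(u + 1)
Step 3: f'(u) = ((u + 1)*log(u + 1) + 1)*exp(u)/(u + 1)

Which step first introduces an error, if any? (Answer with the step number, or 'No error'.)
No error

All steps in this derivation are correct.
The final answer f'(u) = ((u + 1)*log(u + 1) + 1)*exp(u)/(u + 1) is valid.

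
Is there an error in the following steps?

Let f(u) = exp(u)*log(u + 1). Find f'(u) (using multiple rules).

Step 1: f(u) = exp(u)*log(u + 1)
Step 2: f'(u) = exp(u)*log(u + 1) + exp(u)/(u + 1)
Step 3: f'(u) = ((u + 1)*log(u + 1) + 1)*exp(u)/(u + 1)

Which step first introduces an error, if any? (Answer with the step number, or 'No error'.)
No error

All steps in this derivation are correct.
The final answer f'(u) = ((u + 1)*log(u + 1) + 1)*exp(u)/(u + 1) is valid.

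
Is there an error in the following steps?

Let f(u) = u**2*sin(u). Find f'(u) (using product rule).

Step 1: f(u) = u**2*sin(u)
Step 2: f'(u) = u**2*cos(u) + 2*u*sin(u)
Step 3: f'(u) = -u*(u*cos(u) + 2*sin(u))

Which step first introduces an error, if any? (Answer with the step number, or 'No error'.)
Step 3

Step 3 is incorrect due to a sign flip.
The step shows: -u*(u*cos(u) + 2*sin(u))
The correct value should be: u*(u*cos(u) + 2*sin(u))

Explanation: The sign of the whole expression was flipped: the term u*(u*cos(u) + 2*sin(u)) was incorrectly written as -u*(u*cos(u) + 2*sin(u))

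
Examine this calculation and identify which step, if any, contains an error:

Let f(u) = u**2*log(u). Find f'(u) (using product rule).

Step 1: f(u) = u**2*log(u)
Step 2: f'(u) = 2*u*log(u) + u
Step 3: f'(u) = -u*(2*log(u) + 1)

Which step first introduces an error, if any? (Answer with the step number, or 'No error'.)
Step 3

Step 3 is incorrect due to a sign flip.
The step shows: -u*(2*log(u) + 1)
The correct value should be: u*(2*log(u) + 1)

Explanation: The sign of the whole expression was flipped: the term u*(2*log(u) + 1) was incorrectly written as -u*(2*log(u) + 1)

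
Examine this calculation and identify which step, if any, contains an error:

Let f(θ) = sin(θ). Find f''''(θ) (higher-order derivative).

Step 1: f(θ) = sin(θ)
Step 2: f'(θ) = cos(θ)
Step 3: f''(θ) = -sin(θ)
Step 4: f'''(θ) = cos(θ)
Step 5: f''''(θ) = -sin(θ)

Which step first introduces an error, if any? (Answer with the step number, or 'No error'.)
Step 4

Step 4 is incorrect due to a sign flip.
The step shows: cos(θ)
The correct value should be: -cos(θ)

Explanation: The sign of the whole expression was flipped: the term -cos(θ) was incorrectly written as cos(θ)
The later steps are derived from this incorrect expression, so the error originates in Step 4.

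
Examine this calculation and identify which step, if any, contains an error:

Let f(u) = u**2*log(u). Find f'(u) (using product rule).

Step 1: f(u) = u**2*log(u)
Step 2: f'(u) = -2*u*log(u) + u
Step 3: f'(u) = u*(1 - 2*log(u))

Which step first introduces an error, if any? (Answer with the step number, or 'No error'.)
Step 2

Step 2 is incorrect due to a sign flip.
The step shows: -2*u*log(u) + u
The correct value should be: 2*u*log(u) + u

Explanation: The sign of one term was flipped: the term 2*u*log(u) was incorrectly written as -2*u*log(u)
The later steps are derived from this incorrect expression, so the error originates in Step 2.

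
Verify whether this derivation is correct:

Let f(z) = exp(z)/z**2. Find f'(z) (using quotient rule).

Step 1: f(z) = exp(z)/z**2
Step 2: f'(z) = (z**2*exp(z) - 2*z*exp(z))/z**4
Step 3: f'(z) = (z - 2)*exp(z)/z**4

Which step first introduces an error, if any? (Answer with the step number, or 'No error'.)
Step 3

Step 3 is incorrect due to a wrong exponent.
The step shows: (z - 2)*exp(z)/z**4
The correct value should be: (z - 2)*exp(z)/z**3

Explanation: The exponent -3 on z was incorrectly written as -4: the term (z - 2)*exp(z)/z**3 was incorrectly written as (z - 2)*exp(z)/z**4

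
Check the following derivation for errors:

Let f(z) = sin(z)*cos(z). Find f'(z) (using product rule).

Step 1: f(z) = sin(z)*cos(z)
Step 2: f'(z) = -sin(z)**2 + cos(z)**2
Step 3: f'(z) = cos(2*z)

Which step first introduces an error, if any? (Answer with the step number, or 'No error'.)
No error

All steps in this derivation are correct.
The final answer f'(z) = cos(2*z) is valid.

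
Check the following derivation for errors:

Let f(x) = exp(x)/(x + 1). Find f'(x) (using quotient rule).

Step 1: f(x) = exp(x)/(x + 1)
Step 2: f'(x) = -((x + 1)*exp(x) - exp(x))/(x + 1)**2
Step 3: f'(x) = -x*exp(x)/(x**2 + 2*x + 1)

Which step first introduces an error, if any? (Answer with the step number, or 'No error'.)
Step 2

Step 2 is incorrect due to a sign flip.
The step shows: -((x + 1)*exp(x) - exp(x))/(x + 1)**2
The correct value should be: ((x + 1)*exp(x) - exp(x))/(x + 1)**2

Explanation: The sign of the whole expression was flipped: the term ((x + 1)*exp(x) - exp(x))/(x + 1)**2 was incorrectly written as -((x + 1)*exp(x) - exp(x))/(x + 1)**2
The later steps are derived from this incorrect expression, so the error originates in Step 2.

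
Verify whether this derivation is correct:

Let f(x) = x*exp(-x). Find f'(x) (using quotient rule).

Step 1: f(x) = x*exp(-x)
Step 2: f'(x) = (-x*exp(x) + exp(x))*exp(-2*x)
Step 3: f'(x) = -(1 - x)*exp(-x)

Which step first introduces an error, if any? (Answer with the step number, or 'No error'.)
Step 3

Step 3 is incorrect due to a sign flip.
The step shows: -(1 - x)*exp(-x)
The correct value should be: (1 - x)*exp(-x)

Explanation: The sign of the whole expression was flipped: the term (1 - x)*exp(-x) was incorrectly written as -(1 - x)*exp(-x)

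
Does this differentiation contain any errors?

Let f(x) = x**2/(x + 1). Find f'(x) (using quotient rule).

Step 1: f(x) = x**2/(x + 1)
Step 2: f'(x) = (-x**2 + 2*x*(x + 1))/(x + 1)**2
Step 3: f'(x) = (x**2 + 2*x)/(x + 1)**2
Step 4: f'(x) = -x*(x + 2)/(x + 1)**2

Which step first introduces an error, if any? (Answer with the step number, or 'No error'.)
Step 4

Step 4 is incorrect due to a sign flip.
The step shows: -x*(x + 2)/(x + 1)**2
The correct value should be: x*(x + 2)/(x + 1)**2

Explanation: The sign of the whole expression was flipped: the term x*(x + 2)/(x + 1)**2 was incorrectly written as -x*(x + 2)/(x + 1)**2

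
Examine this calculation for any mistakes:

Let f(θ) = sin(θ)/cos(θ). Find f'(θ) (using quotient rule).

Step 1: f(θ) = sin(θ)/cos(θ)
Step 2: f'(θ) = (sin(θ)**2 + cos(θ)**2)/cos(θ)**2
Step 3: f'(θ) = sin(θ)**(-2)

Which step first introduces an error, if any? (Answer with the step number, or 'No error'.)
Step 3

Step 3 is incorrect due to a wrong trig function.
The step shows: sin(θ)**(-2)
The correct value should be: cos(θ)**(-2)

Explanation: cos(θ) was incorrectly written as sin(θ): the term cos(θ)**(-2) was incorrectly written as sin(θ)**(-2)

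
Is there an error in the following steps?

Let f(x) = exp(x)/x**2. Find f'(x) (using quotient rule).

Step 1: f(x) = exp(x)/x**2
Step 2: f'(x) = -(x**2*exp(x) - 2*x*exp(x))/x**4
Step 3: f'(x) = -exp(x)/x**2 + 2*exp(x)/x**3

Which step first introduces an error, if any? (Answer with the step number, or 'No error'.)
Step 2

Step 2 is incorrect due to a sign flip.
The step shows: -(x**2*exp(x) - 2*x*exp(x))/x**4
The correct value should be: (x**2*exp(x) - 2*x*exp(x))/x**4

Explanation: The sign of the whole expression was flipped: the term (x**2*exp(x) - 2*x*exp(x))/x**4 was incorrectly written as -(x**2*exp(x) - 2*x*exp(x))/x**4
The later steps are derived from this incorrect expression, so the error originates in Step 2.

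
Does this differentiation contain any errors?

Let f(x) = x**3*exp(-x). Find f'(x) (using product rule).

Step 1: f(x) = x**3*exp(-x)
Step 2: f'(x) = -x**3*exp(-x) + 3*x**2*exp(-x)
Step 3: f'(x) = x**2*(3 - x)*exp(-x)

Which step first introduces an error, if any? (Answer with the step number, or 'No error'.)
No error

All steps in this derivation are correct.
The final answer f'(x) = x**2*(3 - x)*exp(-x) is valid.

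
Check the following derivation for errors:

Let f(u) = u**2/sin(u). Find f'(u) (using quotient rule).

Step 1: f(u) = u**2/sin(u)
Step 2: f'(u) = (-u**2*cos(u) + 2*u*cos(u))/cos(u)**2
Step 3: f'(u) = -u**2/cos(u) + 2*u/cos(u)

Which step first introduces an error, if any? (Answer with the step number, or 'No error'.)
Step 2

Step 2 is incorrect due to a wrong trig function.
The step shows: (-u**2*cos(u) + 2*u*cos(u))/cos(u)**2
The correct value should be: (-u**2*cos(u) + 2*u*sin(u))/sin(u)**2

Explanation: sin(u) was incorrectly written as cos(u): the term (-u**2*cos(u) + 2*u*sin(u))/sin(u)**2 was incorrectly written as (-u**2*cos(u) + 2*u*cos(u))/cos(u)**2
The later steps are derived from this incorrect expression, so the error originates in Step 2.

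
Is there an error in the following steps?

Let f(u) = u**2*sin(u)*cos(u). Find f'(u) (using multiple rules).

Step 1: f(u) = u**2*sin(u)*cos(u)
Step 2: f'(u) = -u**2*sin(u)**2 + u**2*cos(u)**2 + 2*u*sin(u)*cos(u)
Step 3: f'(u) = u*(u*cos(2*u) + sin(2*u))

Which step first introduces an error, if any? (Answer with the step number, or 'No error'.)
No error

All steps in this derivation are correct.
The final answer f'(u) = u*(u*cos(2*u) + sin(2*u)) is valid.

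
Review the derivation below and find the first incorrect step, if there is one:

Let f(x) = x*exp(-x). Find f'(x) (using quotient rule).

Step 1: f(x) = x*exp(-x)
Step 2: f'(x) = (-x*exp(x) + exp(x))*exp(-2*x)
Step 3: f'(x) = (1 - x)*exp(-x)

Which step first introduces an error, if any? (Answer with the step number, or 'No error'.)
No error

All steps in this derivation are correct.
The final answer f'(x) = (1 - x)*exp(-x) is valid.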